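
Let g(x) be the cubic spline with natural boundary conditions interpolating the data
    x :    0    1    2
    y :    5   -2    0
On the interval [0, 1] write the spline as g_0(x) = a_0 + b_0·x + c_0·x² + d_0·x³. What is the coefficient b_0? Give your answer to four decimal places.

-9.2500

Write M_i for g''(x_i). With h_i = 1, 1 and divided differences Δ_i = -7, 2, the continuity of g' gives the tridiagonal system
  1·M_0 + 4·M_1 + 1·M_2 = 6(Δ_1 - Δ_0) = 54
Natural end conditions: M_0 = M_2 = 0.
Solving: M_0 = 0, M_1 = 27/2, M_2 = 0.
On [0, 1], with g_0(x) = a_0 + b_0·x + c_0·x² + d_0·x³: c_0 = M_0/2 = 0, d_0 = (M_1 - M_0)/(6h_0) = 9/4, b_0 = Δ_0 - h_0(2M_0 + M_1)/6 = -37/4.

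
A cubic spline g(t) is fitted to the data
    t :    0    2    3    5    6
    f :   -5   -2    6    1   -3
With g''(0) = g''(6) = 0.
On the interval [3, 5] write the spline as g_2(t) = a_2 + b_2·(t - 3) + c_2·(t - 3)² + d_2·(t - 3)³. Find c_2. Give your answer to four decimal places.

-6.4355

Let M_i = g''(x_i). Step sizes h_i = 2, 1, 2, 1; slopes of the chords Δ_i = (y_(i+1) - y_i)/h_i = 3/2, 8, -5/2, -4.
  2·M_0 + 6·M_1 + 1·M_2 = 6(Δ_1 - Δ_0) = 39
  1·M_1 + 6·M_2 + 2·M_3 = 6(Δ_2 - Δ_1) = -63
  2·M_2 + 6·M_3 + 1·M_4 = 6(Δ_3 - Δ_2) = -9
Natural end conditions: M_0 = M_4 = 0.
Solving: M_0 = 0, M_1 = 268/31, M_2 = -399/31, M_3 = 173/62, M_4 = 0.
On [3, 5], with g_2(t) = a_2 + b_2·(t - 3) + c_2·(t - 3)² + d_2·(t - 3)³: c_2 = M_2/2 = -399/62, d_2 = (M_3 - M_2)/(6h_2) = 971/744, b_2 = Δ_2 - h_2(2M_2 + M_3)/6 = 479/93.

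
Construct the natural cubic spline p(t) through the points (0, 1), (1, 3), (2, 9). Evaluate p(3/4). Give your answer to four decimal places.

2.1719

Let M_i = p''(x_i). Step sizes h_i = 1, 1; slopes of the chords Δ_i = (y_(i+1) - y_i)/h_i = 2, 6.
  1·M_0 + 4·M_1 + 1·M_2 = 6(Δ_1 - Δ_0) = 24
Natural end conditions: M_0 = M_2 = 0.
Solving: M_0 = 0, M_1 = 6, M_2 = 0.
On [0, 1], p(t) = 1 + 1·t + 0·t² + 1·t³.
With t = 3/4: p(3/4) = 139/64.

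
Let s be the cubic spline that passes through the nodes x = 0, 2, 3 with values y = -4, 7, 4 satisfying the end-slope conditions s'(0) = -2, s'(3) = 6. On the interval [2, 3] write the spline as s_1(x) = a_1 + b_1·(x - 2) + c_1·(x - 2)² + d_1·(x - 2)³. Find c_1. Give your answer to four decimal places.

Put m_i = s'' at the i-th knot. Here h = (2, 1) and Δ = (11/2, -3), so the interior equations h_(i-1)·m_(i-1) + 2(h_(i-1)+h_i)·m_i + h_i·m_(i+1) = 6(Δ_i − Δ_(i-1)) read
  2·m_0 + 6·m_1 + 1·m_2 = 6(Δ_1 - Δ_0) = -51
Clamped end conditions give two more equations: 2h_0·m_0 + h_0·m_1 = 6(Δ_0 - s'(0)) = 45 and h_1·m_1 + 2h_1·m_2 = 6(s'(3) - Δ_1) = 54.
Solving the tridiagonal system: m_0 = 269/12, m_1 = -67/3, m_2 = 229/6.
On [2, 3], with s_1(x) = a_1 + b_1·(x - 2) + c_1·(x - 2)² + d_1·(x - 2)³: c_1 = m_1/2 = -67/6, d_1 = (m_2 - m_1)/(6h_1) = 121/12, b_1 = Δ_1 - h_1(2m_1 + m_2)/6 = -23/12.

-11.1667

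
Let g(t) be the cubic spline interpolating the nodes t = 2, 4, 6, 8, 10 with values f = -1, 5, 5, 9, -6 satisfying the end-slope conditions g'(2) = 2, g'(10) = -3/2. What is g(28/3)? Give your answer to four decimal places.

-2.3069

Put M_i = g'' at the i-th knot. Here h = (2, 2, 2, 2) and Δ = (3, 0, 2, -15/2), so the interior equations h_(i-1)·M_(i-1) + 2(h_(i-1)+h_i)·M_i + h_i·M_(i+1) = 6(Δ_i − Δ_(i-1)) read
  2·M_0 + 8·M_1 + 2·M_2 = 6(Δ_1 - Δ_0) = -18
  2·M_1 + 8·M_2 + 2·M_3 = 6(Δ_2 - Δ_1) = 12
  2·M_2 + 8·M_3 + 2·M_4 = 6(Δ_3 - Δ_2) = -57
Clamped end conditions give two more equations: 2h_0·M_0 + h_0·M_1 = 6(Δ_0 - g'(2)) = 6 and h_3·M_3 + 2h_3·M_4 = 6(g'(10) - Δ_3) = 36.
Hence M_0 = 107/28, M_1 = -65/14, M_2 = 23/4, M_3 = -173/14, M_4 = 425/28.
On [8, 10], g(t) = 9 - 121/28·(t - 8) - 173/28·(t - 8)² + 257/112·(t - 8)³.
With (t - 8) = 4/3: g(28/3) = -436/189.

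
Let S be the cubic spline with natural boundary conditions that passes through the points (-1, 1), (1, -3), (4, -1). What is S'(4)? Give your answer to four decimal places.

With M_i denoting the second derivative at x_i, h_i = 2, 3, and Δ_i = (y_(i+1) − y_i)/h_i = -2, 2/3:
  2·M_0 + 10·M_1 + 3·M_2 = 6(Δ_1 - Δ_0) = 16
Natural end conditions: M_0 = M_2 = 0.
Solving: M_0 = 0, M_1 = 8/5, M_2 = 0.
On [1, 4], S'(x) = b_1 + 2c_1·(x - 1) + 3d_1·(x - 1)² with b_1 = Δ_1 - h_1(2M_1 + M_2)/6 = -14/15, c_1 = M_1/2 = 4/5, d_1 = (M_2 - M_1)/(6h_1) = -4/45. So S'(4) = 22/15.

1.4667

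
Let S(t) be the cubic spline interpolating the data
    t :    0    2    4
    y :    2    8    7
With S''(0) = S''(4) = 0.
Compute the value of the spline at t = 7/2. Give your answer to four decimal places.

7.6602

With m_i denoting the second derivative at x_i, h_i = 2, 2, and Δ_i = (y_(i+1) − y_i)/h_i = 3, -1/2:
  2·m_0 + 8·m_1 + 2·m_2 = 6(Δ_1 - Δ_0) = -21
Natural end conditions: m_0 = m_2 = 0.
Forward elimination and back-substitution give m_0 = 0, m_1 = -21/8, m_2 = 0.
On [2, 4], S(t) = 8 + 5/4·(t - 2) - 21/16·(t - 2)² + 7/32·(t - 2)³.
With (t - 2) = 3/2: S(7/2) = 1961/256.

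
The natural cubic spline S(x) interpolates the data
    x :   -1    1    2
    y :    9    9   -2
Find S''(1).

-11

Put σ_i = S'' at the i-th knot. Here h = (2, 1) and Δ = (0, -11), so the interior equations h_(i-1)·σ_(i-1) + 2(h_(i-1)+h_i)·σ_i + h_i·σ_(i+1) = 6(Δ_i − Δ_(i-1)) read
  2·σ_0 + 6·σ_1 + 1·σ_2 = 6(Δ_1 - Δ_0) = -66
Natural end conditions: σ_0 = σ_2 = 0.
Hence σ_0 = 0, σ_1 = -11, σ_2 = 0.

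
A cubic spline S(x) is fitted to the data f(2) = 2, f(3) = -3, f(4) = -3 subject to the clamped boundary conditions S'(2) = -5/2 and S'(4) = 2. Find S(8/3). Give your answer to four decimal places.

-1.3519

Write m_i for S''(x_i). With h_i = 1, 1 and divided differences Δ_i = -5, 0, the continuity of S' gives the tridiagonal system
  1·m_0 + 4·m_1 + 1·m_2 = 6(Δ_1 - Δ_0) = 30
Clamped end conditions give two more equations: 2h_0·m_0 + h_0·m_1 = 6(Δ_0 - S'(2)) = -15 and h_1·m_1 + 2h_1·m_2 = 6(S'(4) - Δ_1) = 12.
Solving the tridiagonal system: m_0 = -51/4, m_1 = 21/2, m_2 = 3/4.
On [2, 3], S(x) = 2 - 5/2·(x - 2) - 51/8·(x - 2)² + 31/8·(x - 2)³.
With (x - 2) = 2/3: S(8/3) = -73/54.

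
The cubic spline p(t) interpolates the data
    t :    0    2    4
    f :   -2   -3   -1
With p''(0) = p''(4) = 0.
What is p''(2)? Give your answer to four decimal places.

Write M_i for p''(x_i). With h_i = 2, 2 and divided differences Δ_i = -1/2, 1, the continuity of p' gives the tridiagonal system
  2·M_0 + 8·M_1 + 2·M_2 = 6(Δ_1 - Δ_0) = 9
Natural end conditions: M_0 = M_2 = 0.
Forward elimination and back-substitution give M_0 = 0, M_1 = 9/8, M_2 = 0.

1.1250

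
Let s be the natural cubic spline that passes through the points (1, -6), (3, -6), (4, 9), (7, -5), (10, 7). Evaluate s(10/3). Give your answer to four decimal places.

-1.1201

With M_i denoting the second derivative at x_i, h_i = 2, 1, 3, 3, and Δ_i = (y_(i+1) − y_i)/h_i = 0, 15, -14/3, 4:
  2·M_0 + 6·M_1 + 1·M_2 = 6(Δ_1 - Δ_0) = 90
  1·M_1 + 8·M_2 + 3·M_3 = 6(Δ_2 - Δ_1) = -118
  3·M_2 + 12·M_3 + 3·M_4 = 6(Δ_3 - Δ_2) = 52
Natural end conditions: M_0 = M_4 = 0.
Solving: M_0 = 0, M_1 = 1567/85, M_2 = -1752/85, M_3 = 2419/255, M_4 = 0.
On [3, 4], s(x) = -6 + 3134/255·(x - 3) + 1567/170·(x - 3)² - 3319/510·(x - 3)³.
With (x - 3) = 1/3: s(10/3) = -7712/6885.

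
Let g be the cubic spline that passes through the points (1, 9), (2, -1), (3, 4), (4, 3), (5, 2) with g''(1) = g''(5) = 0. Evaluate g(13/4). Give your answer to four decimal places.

4.5008

Let M_i = g''(x_i). Step sizes h_i = 1, 1, 1, 1; slopes of the chords Δ_i = (y_(i+1) - y_i)/h_i = -10, 5, -1, -1.
  1·M_0 + 4·M_1 + 1·M_2 = 6(Δ_1 - Δ_0) = 90
  1·M_1 + 4·M_2 + 1·M_3 = 6(Δ_2 - Δ_1) = -36
  1·M_2 + 4·M_3 + 1·M_4 = 6(Δ_3 - Δ_2) = 0
Natural end conditions: M_0 = M_4 = 0.
Forward elimination and back-substitution give M_0 = 0, M_1 = 747/28, M_2 = -117/7, M_3 = 117/28, M_4 = 0.
On [3, 4], g(x) = 4 + 31/8·(x - 3) - 117/14·(x - 3)² + 195/56·(x - 3)³.
With (x - 3) = 1/4: g(13/4) = 16131/3584.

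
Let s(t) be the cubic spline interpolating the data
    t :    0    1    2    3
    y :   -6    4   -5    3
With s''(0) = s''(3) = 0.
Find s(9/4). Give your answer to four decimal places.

Write σ_i for s''(x_i). With h_i = 1, 1, 1 and divided differences Δ_i = 10, -9, 8, the continuity of s' gives the tridiagonal system
  1·σ_0 + 4·σ_1 + 1·σ_2 = 6(Δ_1 - Δ_0) = -114
  1·σ_1 + 4·σ_2 + 1·σ_3 = 6(Δ_2 - Δ_1) = 102
Natural end conditions: σ_0 = σ_3 = 0.
Solving: σ_0 = 0, σ_1 = -186/5, σ_2 = 174/5, σ_3 = 0.
On [2, 3], s(t) = -5 - 18/5·(t - 2) + 87/5·(t - 2)² - 29/5·(t - 2)³.
With (t - 2) = 1/4: s(9/4) = -1569/320.

-4.9031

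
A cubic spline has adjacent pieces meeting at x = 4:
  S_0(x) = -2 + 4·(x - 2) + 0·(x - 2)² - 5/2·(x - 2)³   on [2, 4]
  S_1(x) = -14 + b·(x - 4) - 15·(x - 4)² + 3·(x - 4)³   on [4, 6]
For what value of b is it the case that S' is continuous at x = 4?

-26

S_0'(x) = 4 + 0·(x - 2) - 15/2·(x - 2)², so S_0'(4) = -26. On the right, S_1'(4) = b, so b = -26.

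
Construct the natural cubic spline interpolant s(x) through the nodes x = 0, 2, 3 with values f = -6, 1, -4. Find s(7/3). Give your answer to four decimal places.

-0.1420

Put M_i = s'' at the i-th knot. Here h = (2, 1) and Δ = (7/2, -5), so the interior equations h_(i-1)·M_(i-1) + 2(h_(i-1)+h_i)·M_i + h_i·M_(i+1) = 6(Δ_i − Δ_(i-1)) read
  2·M_0 + 6·M_1 + 1·M_2 = 6(Δ_1 - Δ_0) = -51
Natural end conditions: M_0 = M_2 = 0.
Forward elimination and back-substitution give M_0 = 0, M_1 = -17/2, M_2 = 0.
On [2, 3], s(x) = 1 - 13/6·(x - 2) - 17/4·(x - 2)² + 17/12·(x - 2)³.
With (x - 2) = 1/3: s(7/3) = -23/162.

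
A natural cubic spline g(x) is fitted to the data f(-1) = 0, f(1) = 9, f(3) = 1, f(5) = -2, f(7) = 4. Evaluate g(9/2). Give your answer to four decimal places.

-2.2930

Let M_i = g''(x_i). Step sizes h_i = 2, 2, 2, 2; slopes of the chords Δ_i = (y_(i+1) - y_i)/h_i = 9/2, -4, -3/2, 3.
  2·M_0 + 8·M_1 + 2·M_2 = 6(Δ_1 - Δ_0) = -51
  2·M_1 + 8·M_2 + 2·M_3 = 6(Δ_2 - Δ_1) = 15
  2·M_2 + 8·M_3 + 2·M_4 = 6(Δ_3 - Δ_2) = 27
Natural end conditions: M_0 = M_4 = 0.
Solving the tridiagonal system: M_0 = 0, M_1 = -57/8, M_2 = 3, M_3 = 21/8, M_4 = 0.
On [3, 5], g(x) = 1 - 35/8·(x - 3) + 3/2·(x - 3)² - 1/32·(x - 3)³.
With (x - 3) = 3/2: g(9/2) = -587/256.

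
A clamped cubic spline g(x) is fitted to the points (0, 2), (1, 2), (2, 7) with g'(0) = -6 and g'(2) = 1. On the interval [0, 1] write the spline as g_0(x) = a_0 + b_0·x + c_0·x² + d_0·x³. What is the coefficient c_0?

With M_i denoting the second derivative at x_i, h_i = 1, 1, and Δ_i = (y_(i+1) − y_i)/h_i = 0, 5:
  1·M_0 + 4·M_1 + 1·M_2 = 6(Δ_1 - Δ_0) = 30
Clamped end conditions give two more equations: 2h_0·M_0 + h_0·M_1 = 6(Δ_0 - g'(0)) = 36 and h_1·M_1 + 2h_1·M_2 = 6(g'(2) - Δ_1) = -24.
Hence M_0 = 14, M_1 = 8, M_2 = -16.
On [0, 1], with g_0(x) = a_0 + b_0·x + c_0·x² + d_0·x³: c_0 = M_0/2 = 7, d_0 = (M_1 - M_0)/(6h_0) = -1, b_0 = Δ_0 - h_0(2M_0 + M_1)/6 = -6.

7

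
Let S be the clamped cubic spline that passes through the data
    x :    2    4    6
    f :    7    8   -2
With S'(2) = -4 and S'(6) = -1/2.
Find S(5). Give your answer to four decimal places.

Write m_i for S''(x_i). With h_i = 2, 2 and divided differences Δ_i = 1/2, -5, the continuity of S' gives the tridiagonal system
  2·m_0 + 8·m_1 + 2·m_2 = 6(Δ_1 - Δ_0) = -33
Clamped end conditions give two more equations: 2h_0·m_0 + h_0·m_1 = 6(Δ_0 - S'(2)) = 27 and h_1·m_1 + 2h_1·m_2 = 6(S'(6) - Δ_1) = 27.
Forward elimination and back-substitution give m_0 = 47/4, m_1 = -10, m_2 = 47/4.
On [4, 6], S(x) = 8 - 9/4·(x - 4) - 5·(x - 4)² + 29/16·(x - 4)³.
With (x - 4) = 1: S(5) = 41/16.

2.5625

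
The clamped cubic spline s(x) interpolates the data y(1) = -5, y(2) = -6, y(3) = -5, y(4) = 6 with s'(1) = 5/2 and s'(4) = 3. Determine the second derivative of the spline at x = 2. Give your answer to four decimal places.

With σ_i denoting the second derivative at x_i, h_i = 1, 1, 1, and Δ_i = (y_(i+1) − y_i)/h_i = -1, 1, 11:
  1·σ_0 + 4·σ_1 + 1·σ_2 = 6(Δ_1 - Δ_0) = 12
  1·σ_1 + 4·σ_2 + 1·σ_3 = 6(Δ_2 - Δ_1) = 60
Clamped end conditions give two more equations: 2h_0·σ_0 + h_0·σ_1 = 6(Δ_0 - s'(1)) = -21 and h_2·σ_2 + 2h_2·σ_3 = 6(s'(4) - Δ_2) = -48.
Solving the tridiagonal system: σ_0 = -154/15, σ_1 = -7/15, σ_2 = 362/15, σ_3 = -541/15.

-0.4667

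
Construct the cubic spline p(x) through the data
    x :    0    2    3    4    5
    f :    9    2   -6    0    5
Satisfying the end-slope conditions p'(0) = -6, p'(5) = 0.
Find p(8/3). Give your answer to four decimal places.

-4.2958

Let M_i = p''(x_i). Step sizes h_i = 2, 1, 1, 1; slopes of the chords Δ_i = (y_(i+1) - y_i)/h_i = -7/2, -8, 6, 5.
  2·M_0 + 6·M_1 + 1·M_2 = 6(Δ_1 - Δ_0) = -27
  1·M_1 + 4·M_2 + 1·M_3 = 6(Δ_2 - Δ_1) = 84
  1·M_2 + 4·M_3 + 1·M_4 = 6(Δ_3 - Δ_2) = -6
Clamped end conditions give two more equations: 2h_0·M_0 + h_0·M_1 = 6(Δ_0 - p'(0)) = 15 and h_3·M_3 + 2h_3·M_4 = 6(p'(5) - Δ_3) = -30.
Hence M_0 = 1593/164, M_1 = -489/41, M_2 = 2061/82, M_3 = -189/41, M_4 = -1041/82.
On [2, 3], p(x) = 2 - 1347/164·(x - 2) - 489/82·(x - 2)² + 1013/164·(x - 2)³.
With (x - 2) = 2/3: p(8/3) = -9511/2214.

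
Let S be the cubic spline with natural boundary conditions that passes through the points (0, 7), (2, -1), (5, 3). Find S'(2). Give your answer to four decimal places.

-1.8667

Write m_i for S''(x_i). With h_i = 2, 3 and divided differences Δ_i = -4, 4/3, the continuity of S' gives the tridiagonal system
  2·m_0 + 10·m_1 + 3·m_2 = 6(Δ_1 - Δ_0) = 32
Natural end conditions: m_0 = m_2 = 0.
Hence m_0 = 0, m_1 = 16/5, m_2 = 0.
On [2, 5], S'(x) = b_1 + 2c_1·(x - 2) + 3d_1·(x - 2)² with b_1 = Δ_1 - h_1(2m_1 + m_2)/6 = -28/15, c_1 = m_1/2 = 8/5, d_1 = (m_2 - m_1)/(6h_1) = -8/45. So S'(2) = -28/15.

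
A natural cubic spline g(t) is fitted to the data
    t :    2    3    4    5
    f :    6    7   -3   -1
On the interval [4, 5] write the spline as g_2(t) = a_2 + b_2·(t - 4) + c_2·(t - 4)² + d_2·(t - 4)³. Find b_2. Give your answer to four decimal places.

With M_i denoting the second derivative at x_i, h_i = 1, 1, 1, and Δ_i = (y_(i+1) − y_i)/h_i = 1, -10, 2:
  1·M_0 + 4·M_1 + 1·M_2 = 6(Δ_1 - Δ_0) = -66
  1·M_1 + 4·M_2 + 1·M_3 = 6(Δ_2 - Δ_1) = 72
Natural end conditions: M_0 = M_3 = 0.
Solving the tridiagonal system: M_0 = 0, M_1 = -112/5, M_2 = 118/5, M_3 = 0.
On [4, 5], with g_2(t) = a_2 + b_2·(t - 4) + c_2·(t - 4)² + d_2·(t - 4)³: c_2 = M_2/2 = 59/5, d_2 = (M_3 - M_2)/(6h_2) = -59/15, b_2 = Δ_2 - h_2(2M_2 + M_3)/6 = -88/15.

-5.8667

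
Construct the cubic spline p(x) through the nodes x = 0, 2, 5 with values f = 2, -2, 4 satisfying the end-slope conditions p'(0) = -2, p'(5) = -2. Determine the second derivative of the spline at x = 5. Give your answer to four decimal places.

Put m_i = p'' at the i-th knot. Here h = (2, 3) and Δ = (-2, 2), so the interior equations h_(i-1)·m_(i-1) + 2(h_(i-1)+h_i)·m_i + h_i·m_(i+1) = 6(Δ_i − Δ_(i-1)) read
  2·m_0 + 10·m_1 + 3·m_2 = 6(Δ_1 - Δ_0) = 24
Clamped end conditions give two more equations: 2h_0·m_0 + h_0·m_1 = 6(Δ_0 - p'(0)) = 0 and h_1·m_1 + 2h_1·m_2 = 6(p'(5) - Δ_1) = -24.
Solving: m_0 = -12/5, m_1 = 24/5, m_2 = -32/5.

-6.4000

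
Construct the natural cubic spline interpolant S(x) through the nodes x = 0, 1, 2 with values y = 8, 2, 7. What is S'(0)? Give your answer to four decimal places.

-8.7500

With M_i denoting the second derivative at x_i, h_i = 1, 1, and Δ_i = (y_(i+1) − y_i)/h_i = -6, 5:
  1·M_0 + 4·M_1 + 1·M_2 = 6(Δ_1 - Δ_0) = 66
Natural end conditions: M_0 = M_2 = 0.
Hence M_0 = 0, M_1 = 33/2, M_2 = 0.
On [0, 1], S'(x) = b_0 + 2c_0·x + 3d_0·x² with b_0 = Δ_0 - h_0(2M_0 + M_1)/6 = -35/4, c_0 = M_0/2 = 0, d_0 = (M_1 - M_0)/(6h_0) = 11/4. So S'(0) = -35/4.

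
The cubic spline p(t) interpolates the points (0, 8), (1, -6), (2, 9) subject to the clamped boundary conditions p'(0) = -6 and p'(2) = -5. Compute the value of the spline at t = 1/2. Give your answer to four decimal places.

Put m_i = p'' at the i-th knot. Here h = (1, 1) and Δ = (-14, 15), so the interior equations h_(i-1)·m_(i-1) + 2(h_(i-1)+h_i)·m_i + h_i·m_(i+1) = 6(Δ_i − Δ_(i-1)) read
  1·m_0 + 4·m_1 + 1·m_2 = 6(Δ_1 - Δ_0) = 174
Clamped end conditions give two more equations: 2h_0·m_0 + h_0·m_1 = 6(Δ_0 - p'(0)) = -48 and h_1·m_1 + 2h_1·m_2 = 6(p'(2) - Δ_1) = -120.
Hence m_0 = -67, m_1 = 86, m_2 = -103.
On [0, 1], p(t) = 8 - 6·t - 67/2·t² + 51/2·t³.
With t = 1/2: p(1/2) = -3/16.

-0.1875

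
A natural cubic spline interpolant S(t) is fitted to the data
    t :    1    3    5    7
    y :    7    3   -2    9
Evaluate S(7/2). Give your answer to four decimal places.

With σ_i denoting the second derivative at x_i, h_i = 2, 2, 2, and Δ_i = (y_(i+1) − y_i)/h_i = -2, -5/2, 11/2:
  2·σ_0 + 8·σ_1 + 2·σ_2 = 6(Δ_1 - Δ_0) = -3
  2·σ_1 + 8·σ_2 + 2·σ_3 = 6(Δ_2 - Δ_1) = 48
Natural end conditions: σ_0 = σ_3 = 0.
Solving the tridiagonal system: σ_0 = 0, σ_1 = -2, σ_2 = 13/2, σ_3 = 0.
On [3, 5], S(t) = 3 - 10/3·(t - 3) - 1·(t - 3)² + 17/24·(t - 3)³.
With (t - 3) = 1/2: S(7/2) = 75/64.

1.1719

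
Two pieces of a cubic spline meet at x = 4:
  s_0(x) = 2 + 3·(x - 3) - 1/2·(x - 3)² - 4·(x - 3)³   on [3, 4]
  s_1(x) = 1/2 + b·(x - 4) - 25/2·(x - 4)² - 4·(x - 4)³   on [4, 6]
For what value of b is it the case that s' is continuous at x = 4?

-10

s_0'(x) = 3 - 1·(x - 3) - 12·(x - 3)², so s_0'(4) = -10. On the right, s_1'(4) = b, so b = -10.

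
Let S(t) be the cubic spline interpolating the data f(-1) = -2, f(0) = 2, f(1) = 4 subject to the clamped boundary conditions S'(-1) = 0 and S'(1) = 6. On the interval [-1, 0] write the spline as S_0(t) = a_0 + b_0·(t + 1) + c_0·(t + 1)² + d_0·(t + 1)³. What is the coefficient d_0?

-5

With M_i denoting the second derivative at x_i, h_i = 1, 1, and Δ_i = (y_(i+1) − y_i)/h_i = 4, 2:
  1·M_0 + 4·M_1 + 1·M_2 = 6(Δ_1 - Δ_0) = -12
Clamped end conditions give two more equations: 2h_0·M_0 + h_0·M_1 = 6(Δ_0 - S'(-1)) = 24 and h_1·M_1 + 2h_1·M_2 = 6(S'(1) - Δ_1) = 24.
Forward elimination and back-substitution give M_0 = 18, M_1 = -12, M_2 = 18.
On [-1, 0], with S_0(t) = a_0 + b_0·(t + 1) + c_0·(t + 1)² + d_0·(t + 1)³: c_0 = M_0/2 = 9, d_0 = (M_1 - M_0)/(6h_0) = -5, b_0 = Δ_0 - h_0(2M_0 + M_1)/6 = 0.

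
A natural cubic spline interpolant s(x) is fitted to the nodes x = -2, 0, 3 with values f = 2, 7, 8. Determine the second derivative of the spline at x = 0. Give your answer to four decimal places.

-1.3000

Write σ_i for s''(x_i). With h_i = 2, 3 and divided differences Δ_i = 5/2, 1/3, the continuity of s' gives the tridiagonal system
  2·σ_0 + 10·σ_1 + 3·σ_2 = 6(Δ_1 - Δ_0) = -13
Natural end conditions: σ_0 = σ_2 = 0.
Solving the tridiagonal system: σ_0 = 0, σ_1 = -13/10, σ_2 = 0.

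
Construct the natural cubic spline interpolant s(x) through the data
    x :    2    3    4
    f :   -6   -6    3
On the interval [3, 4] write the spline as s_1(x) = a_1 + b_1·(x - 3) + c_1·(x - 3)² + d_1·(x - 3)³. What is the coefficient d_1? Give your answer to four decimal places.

-2.2500

Write m_i for s''(x_i). With h_i = 1, 1 and divided differences Δ_i = 0, 9, the continuity of s' gives the tridiagonal system
  1·m_0 + 4·m_1 + 1·m_2 = 6(Δ_1 - Δ_0) = 54
Natural end conditions: m_0 = m_2 = 0.
Solving the tridiagonal system: m_0 = 0, m_1 = 27/2, m_2 = 0.
On [3, 4], with s_1(x) = a_1 + b_1·(x - 3) + c_1·(x - 3)² + d_1·(x - 3)³: c_1 = m_1/2 = 27/4, d_1 = (m_2 - m_1)/(6h_1) = -9/4, b_1 = Δ_1 - h_1(2m_1 + m_2)/6 = 9/2.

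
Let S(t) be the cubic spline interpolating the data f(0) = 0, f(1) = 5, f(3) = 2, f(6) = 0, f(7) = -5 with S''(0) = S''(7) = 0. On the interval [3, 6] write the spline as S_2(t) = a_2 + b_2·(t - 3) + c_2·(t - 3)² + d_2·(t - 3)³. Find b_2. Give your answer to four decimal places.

-1.7885

Let M_i = S''(x_i). Step sizes h_i = 1, 2, 3, 1; slopes of the chords Δ_i = (y_(i+1) - y_i)/h_i = 5, -3/2, -2/3, -5.
  1·M_0 + 6·M_1 + 2·M_2 = 6(Δ_1 - Δ_0) = -39
  2·M_1 + 10·M_2 + 3·M_3 = 6(Δ_2 - Δ_1) = 5
  3·M_2 + 8·M_3 + 1·M_4 = 6(Δ_3 - Δ_2) = -26
Natural end conditions: M_0 = M_4 = 0.
Solving: M_0 = 0, M_1 = -3005/394, M_2 = 666/197, M_3 = -890/197, M_4 = 0.
On [3, 6], with S_2(t) = a_2 + b_2·(t - 3) + c_2·(t - 3)² + d_2·(t - 3)³: c_2 = M_2/2 = 333/197, d_2 = (M_3 - M_2)/(6h_2) = -778/1773, b_2 = Δ_2 - h_2(2M_2 + M_3)/6 = -1057/591.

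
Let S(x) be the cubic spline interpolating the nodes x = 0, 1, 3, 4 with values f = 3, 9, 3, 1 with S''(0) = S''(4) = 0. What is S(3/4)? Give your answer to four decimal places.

Let M_i = S''(x_i). Step sizes h_i = 1, 2, 1; slopes of the chords Δ_i = (y_(i+1) - y_i)/h_i = 6, -3, -2.
  1·M_0 + 6·M_1 + 2·M_2 = 6(Δ_1 - Δ_0) = -54
  2·M_1 + 6·M_2 + 1·M_3 = 6(Δ_2 - Δ_1) = 6
Natural end conditions: M_0 = M_3 = 0.
Forward elimination and back-substitution give M_0 = 0, M_1 = -21/2, M_2 = 9/2, M_3 = 0.
On [0, 1], S(x) = 3 + 31/4·x + 0·x² - 7/4·x³.
With x = 3/4: S(3/4) = 2067/256.

8.0742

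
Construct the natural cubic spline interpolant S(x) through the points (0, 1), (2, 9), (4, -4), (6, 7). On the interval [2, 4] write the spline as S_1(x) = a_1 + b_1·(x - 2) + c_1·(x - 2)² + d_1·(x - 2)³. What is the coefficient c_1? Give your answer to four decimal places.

-5.4000

With M_i denoting the second derivative at x_i, h_i = 2, 2, 2, and Δ_i = (y_(i+1) − y_i)/h_i = 4, -13/2, 11/2:
  2·M_0 + 8·M_1 + 2·M_2 = 6(Δ_1 - Δ_0) = -63
  2·M_1 + 8·M_2 + 2·M_3 = 6(Δ_2 - Δ_1) = 72
Natural end conditions: M_0 = M_3 = 0.
Solving: M_0 = 0, M_1 = -54/5, M_2 = 117/10, M_3 = 0.
On [2, 4], with S_1(x) = a_1 + b_1·(x - 2) + c_1·(x - 2)² + d_1·(x - 2)³: c_1 = M_1/2 = -27/5, d_1 = (M_2 - M_1)/(6h_1) = 15/8, b_1 = Δ_1 - h_1(2M_1 + M_2)/6 = -16/5.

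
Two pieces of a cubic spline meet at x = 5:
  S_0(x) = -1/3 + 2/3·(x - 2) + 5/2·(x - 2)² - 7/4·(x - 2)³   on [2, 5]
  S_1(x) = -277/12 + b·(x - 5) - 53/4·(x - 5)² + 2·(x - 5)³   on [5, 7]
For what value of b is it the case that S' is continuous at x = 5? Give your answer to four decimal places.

S_0'(x) = 2/3 + 5·(x - 2) - 21/4·(x - 2)², so S_0'(5) = -379/12. On the right, S_1'(5) = b, so b = -379/12.

-31.5833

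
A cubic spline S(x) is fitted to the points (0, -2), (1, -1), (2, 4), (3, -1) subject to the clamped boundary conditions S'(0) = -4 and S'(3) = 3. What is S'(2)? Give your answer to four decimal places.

With M_i denoting the second derivative at x_i, h_i = 1, 1, 1, and Δ_i = (y_(i+1) − y_i)/h_i = 1, 5, -5:
  1·M_0 + 4·M_1 + 1·M_2 = 6(Δ_1 - Δ_0) = 24
  1·M_1 + 4·M_2 + 1·M_3 = 6(Δ_2 - Δ_1) = -60
Clamped end conditions give two more equations: 2h_0·M_0 + h_0·M_1 = 6(Δ_0 - S'(0)) = 30 and h_2·M_2 + 2h_2·M_3 = 6(S'(3) - Δ_2) = 48.
Forward elimination and back-substitution give M_0 = 148/15, M_1 = 154/15, M_2 = -404/15, M_3 = 562/15.
On [2, 3], S'(x) = b_2 + 2c_2·(x - 2) + 3d_2·(x - 2)² with b_2 = Δ_2 - h_2(2M_2 + M_3)/6 = -34/15, c_2 = M_2/2 = -202/15, d_2 = (M_3 - M_2)/(6h_2) = 161/15. So S'(2) = -34/15.

-2.2667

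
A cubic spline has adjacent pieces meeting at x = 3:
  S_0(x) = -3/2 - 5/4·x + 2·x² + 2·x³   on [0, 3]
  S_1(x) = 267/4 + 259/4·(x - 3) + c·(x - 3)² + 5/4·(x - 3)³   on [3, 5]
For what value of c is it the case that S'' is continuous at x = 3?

20

S_0''(x) = 4 + 12·x, so S_0''(3) = 40. On the right, S_1''(3) = 2c, so c = 20.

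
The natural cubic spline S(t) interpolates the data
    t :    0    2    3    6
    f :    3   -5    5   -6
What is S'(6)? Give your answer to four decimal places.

-9.7943

With m_i denoting the second derivative at x_i, h_i = 2, 1, 3, and Δ_i = (y_(i+1) − y_i)/h_i = -4, 10, -11/3:
  2·m_0 + 6·m_1 + 1·m_2 = 6(Δ_1 - Δ_0) = 84
  1·m_1 + 8·m_2 + 3·m_3 = 6(Δ_2 - Δ_1) = -82
Natural end conditions: m_0 = m_3 = 0.
Solving the tridiagonal system: m_0 = 0, m_1 = 754/47, m_2 = -576/47, m_3 = 0.
On [3, 6], S'(t) = b_2 + 2c_2·(t - 3) + 3d_2·(t - 3)² with b_2 = Δ_2 - h_2(2m_2 + m_3)/6 = 1211/141, c_2 = m_2/2 = -288/47, d_2 = (m_3 - m_2)/(6h_2) = 32/47. So S'(6) = -1381/141.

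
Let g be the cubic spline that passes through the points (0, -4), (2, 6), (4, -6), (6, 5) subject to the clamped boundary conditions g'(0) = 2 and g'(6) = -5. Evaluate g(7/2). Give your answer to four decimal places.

With σ_i denoting the second derivative at x_i, h_i = 2, 2, 2, and Δ_i = (y_(i+1) − y_i)/h_i = 5, -6, 11/2:
  2·σ_0 + 8·σ_1 + 2·σ_2 = 6(Δ_1 - Δ_0) = -66
  2·σ_1 + 8·σ_2 + 2·σ_3 = 6(Δ_2 - Δ_1) = 69
Clamped end conditions give two more equations: 2h_0·σ_0 + h_0·σ_1 = 6(Δ_0 - g'(0)) = 18 and h_2·σ_2 + 2h_2·σ_3 = 6(g'(6) - Δ_2) = -63.
Hence σ_0 = 377/30, σ_1 = -242/15, σ_2 = 569/30, σ_3 = -757/30.
On [2, 4], g(x) = 6 - 47/30·(x - 2) - 121/15·(x - 2)² + 117/40·(x - 2)³.
With (x - 2) = 3/2: g(7/2) = -1481/320.

-4.6281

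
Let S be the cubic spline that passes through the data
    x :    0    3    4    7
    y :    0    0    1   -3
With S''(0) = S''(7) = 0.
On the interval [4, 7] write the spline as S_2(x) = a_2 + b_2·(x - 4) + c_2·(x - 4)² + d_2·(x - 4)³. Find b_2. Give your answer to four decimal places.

Write σ_i for S''(x_i). With h_i = 3, 1, 3 and divided differences Δ_i = 0, 1, -4/3, the continuity of S' gives the tridiagonal system
  3·σ_0 + 8·σ_1 + 1·σ_2 = 6(Δ_1 - Δ_0) = 6
  1·σ_1 + 8·σ_2 + 3·σ_3 = 6(Δ_2 - Δ_1) = -14
Natural end conditions: σ_0 = σ_3 = 0.
Solving the tridiagonal system: σ_0 = 0, σ_1 = 62/63, σ_2 = -118/63, σ_3 = 0.
On [4, 7], with S_2(x) = a_2 + b_2·(x - 4) + c_2·(x - 4)² + d_2·(x - 4)³: c_2 = σ_2/2 = -59/63, d_2 = (σ_3 - σ_2)/(6h_2) = 59/567, b_2 = Δ_2 - h_2(2σ_2 + σ_3)/6 = 34/63.

0.5397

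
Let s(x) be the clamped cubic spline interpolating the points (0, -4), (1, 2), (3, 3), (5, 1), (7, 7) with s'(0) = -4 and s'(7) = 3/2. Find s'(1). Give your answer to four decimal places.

8.0581

Let σ_i = s''(x_i). Step sizes h_i = 1, 2, 2, 2; slopes of the chords Δ_i = (y_(i+1) - y_i)/h_i = 6, 1/2, -1, 3.
  1·σ_0 + 6·σ_1 + 2·σ_2 = 6(Δ_1 - Δ_0) = -33
  2·σ_1 + 8·σ_2 + 2·σ_3 = 6(Δ_2 - Δ_1) = -9
  2·σ_2 + 8·σ_3 + 2·σ_4 = 6(Δ_3 - Δ_2) = 24
Clamped end conditions give two more equations: 2h_0·σ_0 + h_0·σ_1 = 6(Δ_0 - s'(0)) = 60 and h_3·σ_3 + 2h_3·σ_4 = 6(s'(7) - Δ_3) = -9.
Solving: σ_0 = 1543/43, σ_1 = -506/43, σ_2 = 37/43, σ_3 = 329/86, σ_4 = -179/43.
On [1, 3], s'(x) = b_1 + 2c_1·(x - 1) + 3d_1·(x - 1)² with b_1 = Δ_1 - h_1(2σ_1 + σ_2)/6 = 693/86, c_1 = σ_1/2 = -253/43, d_1 = (σ_2 - σ_1)/(6h_1) = 181/172. So s'(1) = 693/86.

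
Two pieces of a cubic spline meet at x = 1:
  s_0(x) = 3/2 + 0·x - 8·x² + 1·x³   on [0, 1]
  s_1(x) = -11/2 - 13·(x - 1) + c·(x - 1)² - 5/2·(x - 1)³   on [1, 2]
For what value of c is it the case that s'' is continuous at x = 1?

s_0''(x) = -16 + 6·x, so s_0''(1) = -10. On the right, s_1''(1) = 2c, so c = -5.

-5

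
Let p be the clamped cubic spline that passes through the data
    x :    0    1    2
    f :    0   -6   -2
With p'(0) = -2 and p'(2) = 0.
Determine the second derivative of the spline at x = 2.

-26

Write M_i for p''(x_i). With h_i = 1, 1 and divided differences Δ_i = -6, 4, the continuity of p' gives the tridiagonal system
  1·M_0 + 4·M_1 + 1·M_2 = 6(Δ_1 - Δ_0) = 60
Clamped end conditions give two more equations: 2h_0·M_0 + h_0·M_1 = 6(Δ_0 - p'(0)) = -24 and h_1·M_1 + 2h_1·M_2 = 6(p'(2) - Δ_1) = -24.
Forward elimination and back-substitution give M_0 = -26, M_1 = 28, M_2 = -26.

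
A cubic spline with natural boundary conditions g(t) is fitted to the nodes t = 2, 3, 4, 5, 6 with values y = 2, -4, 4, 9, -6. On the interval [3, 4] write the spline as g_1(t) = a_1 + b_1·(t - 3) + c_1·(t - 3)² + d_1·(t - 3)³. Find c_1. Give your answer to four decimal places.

Let m_i = g''(x_i). Step sizes h_i = 1, 1, 1, 1; slopes of the chords Δ_i = (y_(i+1) - y_i)/h_i = -6, 8, 5, -15.
  1·m_0 + 4·m_1 + 1·m_2 = 6(Δ_1 - Δ_0) = 84
  1·m_1 + 4·m_2 + 1·m_3 = 6(Δ_2 - Δ_1) = -18
  1·m_2 + 4·m_3 + 1·m_4 = 6(Δ_3 - Δ_2) = -120
Natural end conditions: m_0 = m_4 = 0.
Solving the tridiagonal system: m_0 = 0, m_1 = 303/14, m_2 = -18/7, m_3 = -411/14, m_4 = 0.
On [3, 4], with g_1(t) = a_1 + b_1·(t - 3) + c_1·(t - 3)² + d_1·(t - 3)³: c_1 = m_1/2 = 303/28, d_1 = (m_2 - m_1)/(6h_1) = -113/28, b_1 = Δ_1 - h_1(2m_1 + m_2)/6 = 17/14.

10.8214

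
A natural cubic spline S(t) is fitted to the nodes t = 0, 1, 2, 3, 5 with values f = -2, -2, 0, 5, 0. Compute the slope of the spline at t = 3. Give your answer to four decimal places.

Put M_i = S'' at the i-th knot. Here h = (1, 1, 1, 2) and Δ = (0, 2, 5, -5/2), so the interior equations h_(i-1)·M_(i-1) + 2(h_(i-1)+h_i)·M_i + h_i·M_(i+1) = 6(Δ_i − Δ_(i-1)) read
  1·M_0 + 4·M_1 + 1·M_2 = 6(Δ_1 - Δ_0) = 12
  1·M_1 + 4·M_2 + 1·M_3 = 6(Δ_2 - Δ_1) = 18
  1·M_2 + 6·M_3 + 2·M_4 = 6(Δ_3 - Δ_2) = -45
Natural end conditions: M_0 = M_4 = 0.
Solving the tridiagonal system: M_0 = 0, M_1 = 123/86, M_2 = 270/43, M_3 = -735/86, M_4 = 0.
On [3, 5], S'(t) = b_3 + 2c_3·(t - 3) + 3d_3·(t - 3)² with b_3 = Δ_3 - h_3(2M_3 + M_4)/6 = 275/86, c_3 = M_3/2 = -735/172, d_3 = (M_4 - M_3)/(6h_3) = 245/344. So S'(3) = 275/86.

3.1977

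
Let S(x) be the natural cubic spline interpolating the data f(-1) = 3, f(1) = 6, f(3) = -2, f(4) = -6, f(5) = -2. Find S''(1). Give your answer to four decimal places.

-3.9464

Write M_i for S''(x_i). With h_i = 2, 2, 1, 1 and divided differences Δ_i = 3/2, -4, -4, 4, the continuity of S' gives the tridiagonal system
  2·M_0 + 8·M_1 + 2·M_2 = 6(Δ_1 - Δ_0) = -33
  2·M_1 + 6·M_2 + 1·M_3 = 6(Δ_2 - Δ_1) = 0
  1·M_2 + 4·M_3 + 1·M_4 = 6(Δ_3 - Δ_2) = 48
Natural end conditions: M_0 = M_4 = 0.
Hence M_0 = 0, M_1 = -221/56, M_2 = -5/7, M_3 = 341/28, M_4 = 0.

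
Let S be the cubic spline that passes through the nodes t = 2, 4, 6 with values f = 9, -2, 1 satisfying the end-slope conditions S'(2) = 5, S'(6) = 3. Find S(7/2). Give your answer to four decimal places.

Let m_i = S''(x_i). Step sizes h_i = 2, 2; slopes of the chords Δ_i = (y_(i+1) - y_i)/h_i = -11/2, 3/2.
  2·m_0 + 8·m_1 + 2·m_2 = 6(Δ_1 - Δ_0) = 42
Clamped end conditions give two more equations: 2h_0·m_0 + h_0·m_1 = 6(Δ_0 - S'(2)) = -63 and h_1·m_1 + 2h_1·m_2 = 6(S'(6) - Δ_1) = 9.
Hence m_0 = -43/2, m_1 = 23/2, m_2 = -7/2.
On [2, 4], S(t) = 9 + 5·(t - 2) - 43/4·(t - 2)² + 11/4·(t - 2)³.
With (t - 2) = 3/2: S(7/2) = 51/32.

1.5938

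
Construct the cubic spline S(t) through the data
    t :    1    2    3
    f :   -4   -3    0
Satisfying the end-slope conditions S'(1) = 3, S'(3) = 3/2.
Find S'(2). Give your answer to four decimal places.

1.8750

With M_i denoting the second derivative at x_i, h_i = 1, 1, and Δ_i = (y_(i+1) − y_i)/h_i = 1, 3:
  1·M_0 + 4·M_1 + 1·M_2 = 6(Δ_1 - Δ_0) = 12
Clamped end conditions give two more equations: 2h_0·M_0 + h_0·M_1 = 6(Δ_0 - S'(1)) = -12 and h_1·M_1 + 2h_1·M_2 = 6(S'(3) - Δ_1) = -9.
Hence M_0 = -39/4, M_1 = 15/2, M_2 = -33/4.
On [2, 3], S'(t) = b_1 + 2c_1·(t - 2) + 3d_1·(t - 2)² with b_1 = Δ_1 - h_1(2M_1 + M_2)/6 = 15/8, c_1 = M_1/2 = 15/4, d_1 = (M_2 - M_1)/(6h_1) = -21/8. So S'(2) = 15/8.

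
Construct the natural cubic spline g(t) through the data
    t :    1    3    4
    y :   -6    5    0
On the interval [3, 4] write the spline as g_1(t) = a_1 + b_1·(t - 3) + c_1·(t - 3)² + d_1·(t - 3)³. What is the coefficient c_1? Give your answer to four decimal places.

-5.2500

Put σ_i = g'' at the i-th knot. Here h = (2, 1) and Δ = (11/2, -5), so the interior equations h_(i-1)·σ_(i-1) + 2(h_(i-1)+h_i)·σ_i + h_i·σ_(i+1) = 6(Δ_i − Δ_(i-1)) read
  2·σ_0 + 6·σ_1 + 1·σ_2 = 6(Δ_1 - Δ_0) = -63
Natural end conditions: σ_0 = σ_2 = 0.
Forward elimination and back-substitution give σ_0 = 0, σ_1 = -21/2, σ_2 = 0.
On [3, 4], with g_1(t) = a_1 + b_1·(t - 3) + c_1·(t - 3)² + d_1·(t - 3)³: c_1 = σ_1/2 = -21/4, d_1 = (σ_2 - σ_1)/(6h_1) = 7/4, b_1 = Δ_1 - h_1(2σ_1 + σ_2)/6 = -3/2.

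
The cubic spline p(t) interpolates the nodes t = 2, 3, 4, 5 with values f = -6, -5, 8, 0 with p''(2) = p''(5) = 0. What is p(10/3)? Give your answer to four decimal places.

-0.4741

With σ_i denoting the second derivative at x_i, h_i = 1, 1, 1, and Δ_i = (y_(i+1) − y_i)/h_i = 1, 13, -8:
  1·σ_0 + 4·σ_1 + 1·σ_2 = 6(Δ_1 - Δ_0) = 72
  1·σ_1 + 4·σ_2 + 1·σ_3 = 6(Δ_2 - Δ_1) = -126
Natural end conditions: σ_0 = σ_3 = 0.
Solving: σ_0 = 0, σ_1 = 138/5, σ_2 = -192/5, σ_3 = 0.
On [3, 4], p(t) = -5 + 51/5·(t - 3) + 69/5·(t - 3)² - 11·(t - 3)³.
With (t - 3) = 1/3: p(10/3) = -64/135.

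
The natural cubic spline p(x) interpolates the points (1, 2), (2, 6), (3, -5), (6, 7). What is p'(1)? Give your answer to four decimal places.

Put m_i = p'' at the i-th knot. Here h = (1, 1, 3) and Δ = (4, -11, 4), so the interior equations h_(i-1)·m_(i-1) + 2(h_(i-1)+h_i)·m_i + h_i·m_(i+1) = 6(Δ_i − Δ_(i-1)) read
  1·m_0 + 4·m_1 + 1·m_2 = 6(Δ_1 - Δ_0) = -90
  1·m_1 + 8·m_2 + 3·m_3 = 6(Δ_2 - Δ_1) = 90
Natural end conditions: m_0 = m_3 = 0.
Solving the tridiagonal system: m_0 = 0, m_1 = -810/31, m_2 = 450/31, m_3 = 0.
On [1, 2], p'(x) = b_0 + 2c_0·(x - 1) + 3d_0·(x - 1)² with b_0 = Δ_0 - h_0(2m_0 + m_1)/6 = 259/31, c_0 = m_0/2 = 0, d_0 = (m_1 - m_0)/(6h_0) = -135/31. So p'(1) = 259/31.

8.3548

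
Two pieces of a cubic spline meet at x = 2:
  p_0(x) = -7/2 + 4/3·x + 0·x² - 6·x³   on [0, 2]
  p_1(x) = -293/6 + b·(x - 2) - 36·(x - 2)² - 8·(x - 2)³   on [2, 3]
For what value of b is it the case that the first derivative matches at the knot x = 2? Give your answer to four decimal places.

p_0'(x) = 4/3 + 0·x - 18·x², so p_0'(2) = -212/3. On the right, p_1'(2) = b, so b = -212/3.

-70.6667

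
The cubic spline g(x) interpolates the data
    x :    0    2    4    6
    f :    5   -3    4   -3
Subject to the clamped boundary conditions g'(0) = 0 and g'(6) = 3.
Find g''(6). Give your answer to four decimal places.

Write σ_i for g''(x_i). With h_i = 2, 2, 2 and divided differences Δ_i = -4, 7/2, -7/2, the continuity of g' gives the tridiagonal system
  2·σ_0 + 8·σ_1 + 2·σ_2 = 6(Δ_1 - Δ_0) = 45
  2·σ_1 + 8·σ_2 + 2·σ_3 = 6(Δ_2 - Δ_1) = -42
Clamped end conditions give two more equations: 2h_0·σ_0 + h_0·σ_1 = 6(Δ_0 - g'(0)) = -24 and h_2·σ_2 + 2h_2·σ_3 = 6(g'(6) - Δ_2) = 39.
Solving the tridiagonal system: σ_0 = -59/5, σ_1 = 58/5, σ_2 = -121/10, σ_3 = 79/5.

15.8000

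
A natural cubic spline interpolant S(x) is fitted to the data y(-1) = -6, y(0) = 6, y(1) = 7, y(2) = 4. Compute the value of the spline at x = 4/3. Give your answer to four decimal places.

With σ_i denoting the second derivative at x_i, h_i = 1, 1, 1, and Δ_i = (y_(i+1) − y_i)/h_i = 12, 1, -3:
  1·σ_0 + 4·σ_1 + 1·σ_2 = 6(Δ_1 - Δ_0) = -66
  1·σ_1 + 4·σ_2 + 1·σ_3 = 6(Δ_2 - Δ_1) = -24
Natural end conditions: σ_0 = σ_3 = 0.
Hence σ_0 = 0, σ_1 = -16, σ_2 = -2, σ_3 = 0.
On [1, 2], S(x) = 7 - 7/3·(x - 1) - 1·(x - 1)² + 1/3·(x - 1)³.
With (x - 1) = 1/3: S(4/3) = 496/81.

6.1235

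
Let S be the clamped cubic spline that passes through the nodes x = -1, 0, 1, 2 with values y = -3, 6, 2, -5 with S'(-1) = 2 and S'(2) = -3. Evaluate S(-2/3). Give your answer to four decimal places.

-0.7753

Let M_i = S''(x_i). Step sizes h_i = 1, 1, 1; slopes of the chords Δ_i = (y_(i+1) - y_i)/h_i = 9, -4, -7.
  1·M_0 + 4·M_1 + 1·M_2 = 6(Δ_1 - Δ_0) = -78
  1·M_1 + 4·M_2 + 1·M_3 = 6(Δ_2 - Δ_1) = -18
Clamped end conditions give two more equations: 2h_0·M_0 + h_0·M_1 = 6(Δ_0 - S'(-1)) = 42 and h_2·M_2 + 2h_2·M_3 = 6(S'(2) - Δ_2) = 24.
Solving: M_0 = 526/15, M_1 = -422/15, M_2 = -8/15, M_3 = 184/15.
On [-1, 0], S(x) = -3 + 2·(x + 1) + 263/15·(x + 1)² - 158/15·(x + 1)³.
With (x + 1) = 1/3: S(-2/3) = -314/405.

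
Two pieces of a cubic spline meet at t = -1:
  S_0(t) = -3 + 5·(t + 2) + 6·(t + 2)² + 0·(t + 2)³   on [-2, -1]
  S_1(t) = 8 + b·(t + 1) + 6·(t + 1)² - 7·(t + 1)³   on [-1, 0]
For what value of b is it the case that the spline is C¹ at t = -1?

S_0'(t) = 5 + 12·(t + 2) + 0·(t + 2)², so S_0'(-1) = 17. On the right, S_1'(-1) = b, so b = 17.

17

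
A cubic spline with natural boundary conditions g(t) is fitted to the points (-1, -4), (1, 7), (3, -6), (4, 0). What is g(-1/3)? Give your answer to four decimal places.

2.2795

Let M_i = g''(x_i). Step sizes h_i = 2, 2, 1; slopes of the chords Δ_i = (y_(i+1) - y_i)/h_i = 11/2, -13/2, 6.
  2·M_0 + 8·M_1 + 2·M_2 = 6(Δ_1 - Δ_0) = -72
  2·M_1 + 6·M_2 + 1·M_3 = 6(Δ_2 - Δ_1) = 75
Natural end conditions: M_0 = M_3 = 0.
Forward elimination and back-substitution give M_0 = 0, M_1 = -291/22, M_2 = 186/11, M_3 = 0.
On [-1, 1], g(t) = -4 + 109/11·(t + 1) + 0·(t + 1)² - 97/88·(t + 1)³.
With (t + 1) = 2/3: g(-1/3) = 677/297.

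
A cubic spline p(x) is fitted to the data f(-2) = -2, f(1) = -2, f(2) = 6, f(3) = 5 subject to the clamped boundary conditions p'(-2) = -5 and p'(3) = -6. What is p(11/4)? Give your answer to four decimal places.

6.2247

Write m_i for p''(x_i). With h_i = 3, 1, 1 and divided differences Δ_i = 0, 8, -1, the continuity of p' gives the tridiagonal system
  3·m_0 + 8·m_1 + 1·m_2 = 6(Δ_1 - Δ_0) = 48
  1·m_1 + 4·m_2 + 1·m_3 = 6(Δ_2 - Δ_1) = -54
Clamped end conditions give two more equations: 2h_0·m_0 + h_0·m_1 = 6(Δ_0 - p'(-2)) = 30 and h_2·m_2 + 2h_2·m_3 = 6(p'(3) - Δ_2) = -30.
Solving: m_0 = 42/29, m_1 = 206/29, m_2 = -382/29, m_3 = -244/29.
On [2, 3], p(x) = 6 + 139/29·(x - 2) - 191/29·(x - 2)² + 23/29·(x - 2)³.
With (x - 2) = 3/4: p(11/4) = 11553/1856.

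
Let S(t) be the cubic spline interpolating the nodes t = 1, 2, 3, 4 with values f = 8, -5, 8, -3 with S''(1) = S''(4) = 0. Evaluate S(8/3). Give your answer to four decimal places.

4.1506

Put M_i = S'' at the i-th knot. Here h = (1, 1, 1) and Δ = (-13, 13, -11), so the interior equations h_(i-1)·M_(i-1) + 2(h_(i-1)+h_i)·M_i + h_i·M_(i+1) = 6(Δ_i − Δ_(i-1)) read
  1·M_0 + 4·M_1 + 1·M_2 = 6(Δ_1 - Δ_0) = 156
  1·M_1 + 4·M_2 + 1·M_3 = 6(Δ_2 - Δ_1) = -144
Natural end conditions: M_0 = M_3 = 0.
Forward elimination and back-substitution give M_0 = 0, M_1 = 256/5, M_2 = -244/5, M_3 = 0.
On [2, 3], S(t) = -5 + 61/15·(t - 2) + 128/5·(t - 2)² - 50/3·(t - 2)³.
With (t - 2) = 2/3: S(8/3) = 1681/405.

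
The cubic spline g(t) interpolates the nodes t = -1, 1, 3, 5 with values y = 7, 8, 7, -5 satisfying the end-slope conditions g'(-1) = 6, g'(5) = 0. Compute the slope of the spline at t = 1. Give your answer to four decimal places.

With M_i denoting the second derivative at x_i, h_i = 2, 2, 2, and Δ_i = (y_(i+1) − y_i)/h_i = 1/2, -1/2, -6:
  2·M_0 + 8·M_1 + 2·M_2 = 6(Δ_1 - Δ_0) = -6
  2·M_1 + 8·M_2 + 2·M_3 = 6(Δ_2 - Δ_1) = -33
Clamped end conditions give two more equations: 2h_0·M_0 + h_0·M_1 = 6(Δ_0 - g'(-1)) = -33 and h_2·M_2 + 2h_2·M_3 = 6(g'(5) - Δ_2) = 36.
Solving: M_0 = -51/5, M_1 = 39/10, M_2 = -42/5, M_3 = 66/5.
On [1, 3], g'(t) = b_1 + 2c_1·(t - 1) + 3d_1·(t - 1)² with b_1 = Δ_1 - h_1(2M_1 + M_2)/6 = -3/10, c_1 = M_1/2 = 39/20, d_1 = (M_2 - M_1)/(6h_1) = -41/40. So g'(1) = -3/10.

-0.3000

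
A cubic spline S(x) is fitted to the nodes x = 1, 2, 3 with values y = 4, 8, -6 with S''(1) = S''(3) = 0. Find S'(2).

-5

Put M_i = S'' at the i-th knot. Here h = (1, 1) and Δ = (4, -14), so the interior equations h_(i-1)·M_(i-1) + 2(h_(i-1)+h_i)·M_i + h_i·M_(i+1) = 6(Δ_i − Δ_(i-1)) read
  1·M_0 + 4·M_1 + 1·M_2 = 6(Δ_1 - Δ_0) = -108
Natural end conditions: M_0 = M_2 = 0.
Solving the tridiagonal system: M_0 = 0, M_1 = -27, M_2 = 0.
On [2, 3], S'(x) = b_1 + 2c_1·(x - 2) + 3d_1·(x - 2)² with b_1 = Δ_1 - h_1(2M_1 + M_2)/6 = -5, c_1 = M_1/2 = -27/2, d_1 = (M_2 - M_1)/(6h_1) = 9/2. So S'(2) = -5.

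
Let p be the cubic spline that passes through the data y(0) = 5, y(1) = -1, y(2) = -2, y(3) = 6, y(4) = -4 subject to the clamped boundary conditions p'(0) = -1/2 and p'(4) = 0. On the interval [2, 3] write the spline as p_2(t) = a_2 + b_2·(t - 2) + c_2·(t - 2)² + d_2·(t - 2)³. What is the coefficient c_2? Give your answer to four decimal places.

11.6875

Put M_i = p'' at the i-th knot. Here h = (1, 1, 1, 1) and Δ = (-6, -1, 8, -10), so the interior equations h_(i-1)·M_(i-1) + 2(h_(i-1)+h_i)·M_i + h_i·M_(i+1) = 6(Δ_i − Δ_(i-1)) read
  1·M_0 + 4·M_1 + 1·M_2 = 6(Δ_1 - Δ_0) = 30
  1·M_1 + 4·M_2 + 1·M_3 = 6(Δ_2 - Δ_1) = 54
  1·M_2 + 4·M_3 + 1·M_4 = 6(Δ_3 - Δ_2) = -108
Clamped end conditions give two more equations: 2h_0·M_0 + h_0·M_1 = 6(Δ_0 - p'(0)) = -33 and h_3·M_3 + 2h_3·M_4 = 6(p'(4) - Δ_3) = 60.
Forward elimination and back-substitution give M_0 = -1109/56, M_1 = 185/28, M_2 = 187/8, M_3 = -1291/28, M_4 = 2971/56.
On [2, 3], with p_2(t) = a_2 + b_2·(t - 2) + c_2·(t - 2)² + d_2·(t - 2)³: c_2 = M_2/2 = 187/16, d_2 = (M_3 - M_2)/(6h_2) = -1297/112, b_2 = Δ_2 - h_2(2M_2 + M_3)/6 = 221/28.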